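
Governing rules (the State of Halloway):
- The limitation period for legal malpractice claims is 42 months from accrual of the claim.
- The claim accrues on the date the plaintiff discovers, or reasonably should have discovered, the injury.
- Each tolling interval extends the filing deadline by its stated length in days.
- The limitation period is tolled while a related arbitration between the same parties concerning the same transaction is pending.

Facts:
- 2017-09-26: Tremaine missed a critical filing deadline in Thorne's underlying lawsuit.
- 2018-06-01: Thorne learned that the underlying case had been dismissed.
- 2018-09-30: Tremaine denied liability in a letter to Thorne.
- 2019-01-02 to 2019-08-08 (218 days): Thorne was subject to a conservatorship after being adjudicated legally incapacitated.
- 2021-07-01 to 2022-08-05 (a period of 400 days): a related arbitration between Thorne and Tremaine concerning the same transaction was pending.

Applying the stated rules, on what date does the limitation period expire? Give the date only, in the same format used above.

2023-01-05

The claim did not accrue until Thorne discovered the injury on 2018-06-01; the 2017-09-26 act date does not start the clock under the stated rule.
42 months from 2018-06-01 is 2021-12-01.
The pending related arbitration from 2021-07-01 to 2022-08-05 tolled the period for 400 days, extending the deadline to 2023-01-05.
Although the plaintiff's incapacity ran from 2019-01-02 to 2019-08-08, the stated rules do not make that a tolling event, so it is disregarded.
None of the other events listed affects the running of the period under the stated rules.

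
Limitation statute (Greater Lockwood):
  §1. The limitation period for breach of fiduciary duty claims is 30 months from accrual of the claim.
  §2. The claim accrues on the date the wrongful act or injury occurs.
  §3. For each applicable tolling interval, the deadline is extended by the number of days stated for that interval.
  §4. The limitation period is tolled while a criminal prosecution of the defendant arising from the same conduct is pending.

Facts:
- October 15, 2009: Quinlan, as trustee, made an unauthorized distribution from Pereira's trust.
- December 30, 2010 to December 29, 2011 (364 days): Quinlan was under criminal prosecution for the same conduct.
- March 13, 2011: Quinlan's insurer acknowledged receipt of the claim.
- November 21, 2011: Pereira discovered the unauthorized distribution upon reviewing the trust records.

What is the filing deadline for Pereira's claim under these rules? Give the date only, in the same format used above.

The claim accrued on October 15, 2009, when the wrongful act occurred; under the stated occurrence rule the November 21, 2011 discovery does not delay accrual.
30 months from October 15, 2009 is April 15, 2012.
Because the pending criminal prosecution ran from December 30, 2010 to December 29, 2011, the deadline is extended by 364 days to April 14, 2013.
None of the other events listed affects the running of the period under the stated rules.

April 14, 2013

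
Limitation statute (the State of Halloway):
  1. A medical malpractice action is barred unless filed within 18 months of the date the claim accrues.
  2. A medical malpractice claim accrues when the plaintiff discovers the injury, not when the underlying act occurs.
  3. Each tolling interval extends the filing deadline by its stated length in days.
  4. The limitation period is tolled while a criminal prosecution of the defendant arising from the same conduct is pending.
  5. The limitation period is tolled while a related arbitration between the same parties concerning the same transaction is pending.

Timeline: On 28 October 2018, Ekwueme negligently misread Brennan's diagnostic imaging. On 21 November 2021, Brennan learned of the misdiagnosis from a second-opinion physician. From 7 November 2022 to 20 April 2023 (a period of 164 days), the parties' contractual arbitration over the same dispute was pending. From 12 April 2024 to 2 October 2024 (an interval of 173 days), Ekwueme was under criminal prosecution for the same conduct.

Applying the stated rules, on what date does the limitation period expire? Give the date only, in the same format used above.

The claim did not accrue until Brennan discovered the injury on 21 November 2021; the 28 October 2018 act date does not start the clock under the stated rule.
The untolled deadline — 18 months after 21 November 2021 — is 21 May 2023.
Because the pending related arbitration ran from 7 November 2022 to 20 April 2023, the deadline is extended by 164 days to 1 November 2023.
The pending criminal prosecution starting 12 April 2024 came too late — the period had run on 1 November 2023 — and so does not extend the deadline.

1 November 2023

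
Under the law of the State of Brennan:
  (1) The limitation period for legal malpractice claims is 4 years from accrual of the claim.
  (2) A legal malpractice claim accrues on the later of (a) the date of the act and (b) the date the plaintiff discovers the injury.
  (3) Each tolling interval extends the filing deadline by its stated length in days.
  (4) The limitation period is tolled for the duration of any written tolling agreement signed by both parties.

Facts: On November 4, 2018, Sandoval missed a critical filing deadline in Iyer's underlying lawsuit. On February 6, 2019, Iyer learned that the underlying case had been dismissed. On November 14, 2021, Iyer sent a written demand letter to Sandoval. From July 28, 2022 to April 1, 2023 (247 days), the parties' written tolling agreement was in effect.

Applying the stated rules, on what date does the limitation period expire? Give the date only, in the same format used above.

Because discovery on February 6, 2019 post-dates the November 4, 2018 act, accrual under the later-of rule falls on February 6, 2019.
Adding the 4 years base period to February 6, 2019 gives a deadline of February 6, 2023, before any tolling.
The period was tolled for 247 days by the written tolling agreement (July 28, 2022 to April 1, 2023), pushing the deadline to October 11, 2023.
Nothing else in the chronology tolls or restarts the period.

October 11, 2023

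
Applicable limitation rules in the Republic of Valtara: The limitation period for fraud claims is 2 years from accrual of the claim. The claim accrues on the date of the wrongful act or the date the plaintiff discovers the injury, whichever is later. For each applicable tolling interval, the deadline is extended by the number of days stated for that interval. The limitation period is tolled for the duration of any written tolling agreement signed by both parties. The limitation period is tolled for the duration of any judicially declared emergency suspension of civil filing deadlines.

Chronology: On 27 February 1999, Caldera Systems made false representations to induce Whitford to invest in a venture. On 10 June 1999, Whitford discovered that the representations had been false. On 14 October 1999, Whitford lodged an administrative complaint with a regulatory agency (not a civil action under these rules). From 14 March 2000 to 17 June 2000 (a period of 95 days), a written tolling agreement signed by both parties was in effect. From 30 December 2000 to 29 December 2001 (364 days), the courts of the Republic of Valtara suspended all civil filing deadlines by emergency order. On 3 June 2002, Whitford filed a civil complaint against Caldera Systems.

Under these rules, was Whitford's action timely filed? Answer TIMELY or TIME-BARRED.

TIMELY

Taking the later of the act (27 February 1999) and discovery (10 June 1999), the claim accrued on 10 June 1999.
Adding the 2 years base period to 10 June 1999 gives a deadline of 10 June 2001, before any tolling.
The period was tolled for 95 days by the written tolling agreement (14 March 2000 to 17 June 2000), pushing the deadline to 13 September 2001.
The period was tolled for 364 days by the emergency suspension of filing deadlines (30 December 2000 to 29 December 2001), pushing the deadline to 12 September 2002.
Nothing else in the chronology tolls or restarts the period.
Whitford filed on 3 June 2002, before the 12 September 2002 deadline, so the action is timely.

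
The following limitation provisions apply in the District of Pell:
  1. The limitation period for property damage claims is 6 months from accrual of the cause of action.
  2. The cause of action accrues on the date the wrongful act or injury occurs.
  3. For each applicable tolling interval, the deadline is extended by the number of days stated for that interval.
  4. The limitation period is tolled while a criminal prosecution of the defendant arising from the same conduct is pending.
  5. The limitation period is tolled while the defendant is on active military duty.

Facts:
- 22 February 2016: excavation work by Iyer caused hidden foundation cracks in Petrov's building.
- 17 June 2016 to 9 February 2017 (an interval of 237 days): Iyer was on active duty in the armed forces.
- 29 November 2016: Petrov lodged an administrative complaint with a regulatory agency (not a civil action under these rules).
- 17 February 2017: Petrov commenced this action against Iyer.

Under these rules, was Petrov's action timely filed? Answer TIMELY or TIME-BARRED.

The cause of action accrued on 22 February 2016, the date of the act.
Adding the 6 months base period to 22 February 2016 gives a deadline of 22 August 2016, before any tolling.
The defendant's active military service from 17 June 2016 to 9 February 2017 tolled the period for 237 days, extending the deadline to 16 April 2017.
The other events in the timeline have no effect on the limitation period under the stated rules.
Petrov filed on 17 February 2017, before the 16 April 2017 deadline, so the action is timely.

TIMELY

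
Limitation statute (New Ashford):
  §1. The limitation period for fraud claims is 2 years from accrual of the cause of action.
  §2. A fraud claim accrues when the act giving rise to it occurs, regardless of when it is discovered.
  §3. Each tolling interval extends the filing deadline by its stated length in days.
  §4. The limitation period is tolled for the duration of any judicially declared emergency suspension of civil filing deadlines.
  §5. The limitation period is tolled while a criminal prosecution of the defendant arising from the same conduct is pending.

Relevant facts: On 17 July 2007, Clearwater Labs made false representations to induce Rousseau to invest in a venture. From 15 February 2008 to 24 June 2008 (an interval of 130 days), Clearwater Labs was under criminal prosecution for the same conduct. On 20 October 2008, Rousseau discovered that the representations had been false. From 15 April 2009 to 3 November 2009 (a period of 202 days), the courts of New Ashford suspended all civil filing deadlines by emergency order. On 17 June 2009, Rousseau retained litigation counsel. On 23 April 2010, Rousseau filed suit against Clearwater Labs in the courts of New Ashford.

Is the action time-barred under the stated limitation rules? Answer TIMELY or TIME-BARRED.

TIMELY

Accrual is governed by the date of the act, so the period began to run on 17 July 2007; the later discovery on 20 October 2008 is irrelevant under the stated rule.
Adding the 2 years base period to 17 July 2007 gives a deadline of 17 July 2009, before any tolling.
The period was tolled for 130 days by the pending criminal prosecution (15 February 2008 to 24 June 2008), pushing the deadline to 24 November 2009.
The period was tolled for 202 days by the emergency suspension of filing deadlines (15 April 2009 to 3 November 2009), pushing the deadline to 14 June 2010.
Nothing else in the chronology tolls or restarts the period.
Rousseau filed on 23 April 2010, before the 14 June 2010 deadline, so the action is timely.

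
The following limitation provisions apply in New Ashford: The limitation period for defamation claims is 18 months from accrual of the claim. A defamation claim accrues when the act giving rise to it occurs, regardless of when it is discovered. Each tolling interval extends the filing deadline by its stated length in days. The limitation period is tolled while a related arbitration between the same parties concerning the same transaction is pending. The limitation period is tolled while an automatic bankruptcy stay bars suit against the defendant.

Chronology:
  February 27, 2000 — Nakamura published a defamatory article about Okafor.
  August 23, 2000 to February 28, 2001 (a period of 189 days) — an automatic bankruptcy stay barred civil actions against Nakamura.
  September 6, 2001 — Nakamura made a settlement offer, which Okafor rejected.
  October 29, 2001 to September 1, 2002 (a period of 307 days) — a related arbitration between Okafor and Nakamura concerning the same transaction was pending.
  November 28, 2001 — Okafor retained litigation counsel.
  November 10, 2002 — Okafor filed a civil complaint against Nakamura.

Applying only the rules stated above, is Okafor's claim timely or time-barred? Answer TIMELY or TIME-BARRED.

The limitation period began to run on February 27, 2000.
The untolled deadline — 18 months after February 27, 2000 — is August 27, 2001.
The automatic bankruptcy stay from August 23, 2000 to February 28, 2001 tolled the period for 189 days, extending the deadline to March 4, 2002.
Because the pending related arbitration ran from October 29, 2001 to September 1, 2002, the deadline is extended by 307 days to January 5, 2003.
None of the other events listed affects the running of the period under the stated rules.
The November 10, 2002 filing precedes the January 5, 2003 deadline; the claim is timely.

TIMELY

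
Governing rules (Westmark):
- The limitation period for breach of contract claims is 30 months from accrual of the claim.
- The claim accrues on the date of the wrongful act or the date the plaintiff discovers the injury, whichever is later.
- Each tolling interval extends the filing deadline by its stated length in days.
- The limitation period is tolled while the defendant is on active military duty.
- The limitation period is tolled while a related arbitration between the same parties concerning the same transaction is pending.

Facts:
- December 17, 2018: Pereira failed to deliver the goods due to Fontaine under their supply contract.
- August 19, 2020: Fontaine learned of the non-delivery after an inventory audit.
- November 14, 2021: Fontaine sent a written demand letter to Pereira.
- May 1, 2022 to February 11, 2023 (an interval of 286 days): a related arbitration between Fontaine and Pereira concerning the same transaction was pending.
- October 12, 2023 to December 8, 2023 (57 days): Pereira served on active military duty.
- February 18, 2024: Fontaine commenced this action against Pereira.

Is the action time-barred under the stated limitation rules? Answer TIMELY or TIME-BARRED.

Taking the later of the act (December 17, 2018) and discovery (August 19, 2020), the claim accrued on August 19, 2020.
The untolled deadline — 30 months after August 19, 2020 — is February 19, 2023.
The pending related arbitration from May 1, 2022 to February 11, 2023 tolled the period for 286 days, extending the deadline to December 2, 2023.
Because the defendant's active military service ran from October 12, 2023 to December 8, 2023, the deadline is extended by 57 days to January 28, 2024.
The other events in the timeline have no effect on the limitation period under the stated rules.
Fontaine filed on February 18, 2024, after the January 28, 2024 deadline, so the action is time-barred.

TIME-BARRED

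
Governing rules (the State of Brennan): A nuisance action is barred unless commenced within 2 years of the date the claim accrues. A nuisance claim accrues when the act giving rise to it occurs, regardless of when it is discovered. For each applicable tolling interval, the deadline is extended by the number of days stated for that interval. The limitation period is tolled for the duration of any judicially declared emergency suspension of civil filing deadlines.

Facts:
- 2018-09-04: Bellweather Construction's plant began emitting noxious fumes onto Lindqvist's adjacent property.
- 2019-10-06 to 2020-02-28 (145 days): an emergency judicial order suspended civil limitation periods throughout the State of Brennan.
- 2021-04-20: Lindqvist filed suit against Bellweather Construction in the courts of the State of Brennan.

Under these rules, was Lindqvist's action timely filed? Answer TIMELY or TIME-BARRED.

The claim accrued on 2018-09-04, the date of the act.
2 years from 2018-09-04 is 2020-09-04.
The emergency suspension of filing deadlines from 2019-10-06 to 2020-02-28 tolled the period for 145 days, extending the deadline to 2021-01-27.
Lindqvist filed on 2021-04-20, after the 2021-01-27 deadline, so the action is time-barred.

TIME-BARRED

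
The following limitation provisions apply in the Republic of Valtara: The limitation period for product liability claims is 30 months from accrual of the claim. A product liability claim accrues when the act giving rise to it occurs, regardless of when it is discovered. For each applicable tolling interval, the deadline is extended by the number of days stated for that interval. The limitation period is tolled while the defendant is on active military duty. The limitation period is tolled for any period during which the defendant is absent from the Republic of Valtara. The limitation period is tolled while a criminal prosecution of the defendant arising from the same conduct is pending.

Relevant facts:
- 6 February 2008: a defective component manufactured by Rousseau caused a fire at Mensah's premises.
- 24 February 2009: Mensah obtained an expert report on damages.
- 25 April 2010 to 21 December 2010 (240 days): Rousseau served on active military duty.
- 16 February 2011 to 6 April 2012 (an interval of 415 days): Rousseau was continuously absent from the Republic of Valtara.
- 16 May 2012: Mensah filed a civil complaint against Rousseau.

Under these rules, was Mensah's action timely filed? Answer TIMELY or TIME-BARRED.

TIMELY

The limitation period began to run on 6 February 2008.
The untolled deadline — 30 months after 6 February 2008 — is 6 August 2010.
Because the defendant's active military service ran from 25 April 2010 to 21 December 2010, the deadline is extended by 240 days to 3 April 2011.
The defendant's absence from the jurisdiction from 16 February 2011 to 6 April 2012 tolled the period for 415 days, extending the deadline to 22 May 2012.
None of the other events listed affects the running of the period under the stated rules.
Filing on 16 May 2012 beat the 22 May 2012 deadline — the action is timely.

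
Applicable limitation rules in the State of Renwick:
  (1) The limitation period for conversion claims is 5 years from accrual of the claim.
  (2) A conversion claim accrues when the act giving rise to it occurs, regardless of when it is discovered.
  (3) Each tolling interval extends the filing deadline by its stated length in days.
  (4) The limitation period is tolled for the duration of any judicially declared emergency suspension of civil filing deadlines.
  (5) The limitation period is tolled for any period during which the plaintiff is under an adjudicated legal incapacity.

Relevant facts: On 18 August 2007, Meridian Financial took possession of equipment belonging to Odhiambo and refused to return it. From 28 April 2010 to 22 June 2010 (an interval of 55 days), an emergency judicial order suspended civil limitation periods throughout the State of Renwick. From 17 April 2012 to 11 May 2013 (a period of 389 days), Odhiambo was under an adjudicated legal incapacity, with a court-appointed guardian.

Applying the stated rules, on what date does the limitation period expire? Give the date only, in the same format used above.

5 November 2013

The claim accrued on 18 August 2007, the date of the act.
The untolled deadline — 5 years after 18 August 2007 — is 18 August 2012.
The period was tolled for 55 days by the emergency suspension of filing deadlines (28 April 2010 to 22 June 2010), pushing the deadline to 12 October 2012.
The period was tolled for 389 days by the plaintiff's legal incapacity (17 April 2012 to 11 May 2013), pushing the deadline to 5 November 2013.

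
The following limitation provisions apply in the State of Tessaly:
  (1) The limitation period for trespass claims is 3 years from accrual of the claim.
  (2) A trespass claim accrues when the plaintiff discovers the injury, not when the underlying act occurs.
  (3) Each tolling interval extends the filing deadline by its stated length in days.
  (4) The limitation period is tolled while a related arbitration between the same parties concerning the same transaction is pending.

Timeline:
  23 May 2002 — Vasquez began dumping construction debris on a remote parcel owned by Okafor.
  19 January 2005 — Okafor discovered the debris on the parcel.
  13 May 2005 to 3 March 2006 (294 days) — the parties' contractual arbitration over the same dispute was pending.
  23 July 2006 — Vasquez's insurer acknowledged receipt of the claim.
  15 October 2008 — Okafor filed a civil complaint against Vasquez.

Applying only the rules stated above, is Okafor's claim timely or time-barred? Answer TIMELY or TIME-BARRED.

Under the discovery rule, the claim accrued on 19 January 2005, when Okafor discovered the injury — not on the 23 May 2002 date of the underlying act.
Adding the 3 years base period to 19 January 2005 gives a deadline of 19 January 2008, before any tolling.
The period was tolled for 294 days by the pending related arbitration (13 May 2005 to 3 March 2006), pushing the deadline to 8 November 2008.
Nothing else in the chronology tolls or restarts the period.
The 15 October 2008 filing precedes the 8 November 2008 deadline; the claim is timely.

TIMELY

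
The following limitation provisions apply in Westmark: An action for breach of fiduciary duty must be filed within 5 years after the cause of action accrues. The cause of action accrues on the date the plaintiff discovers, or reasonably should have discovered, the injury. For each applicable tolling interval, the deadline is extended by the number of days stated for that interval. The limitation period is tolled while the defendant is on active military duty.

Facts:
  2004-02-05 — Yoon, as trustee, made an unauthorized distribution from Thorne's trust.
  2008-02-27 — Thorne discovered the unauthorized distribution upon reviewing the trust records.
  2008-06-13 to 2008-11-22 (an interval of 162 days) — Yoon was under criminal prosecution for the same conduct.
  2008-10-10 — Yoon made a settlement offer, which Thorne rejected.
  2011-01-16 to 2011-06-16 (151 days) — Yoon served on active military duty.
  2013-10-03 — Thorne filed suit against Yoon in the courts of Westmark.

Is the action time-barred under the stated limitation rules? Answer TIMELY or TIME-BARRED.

Under the discovery rule, the claim accrued on 2008-02-27, when Thorne discovered the injury — not on the 2004-02-05 date of the underlying act.
The untolled deadline — 5 years after 2008-02-27 — is 2013-02-27.
The period was tolled for 151 days by the defendant's active military service (2011-01-16 to 2011-06-16), pushing the deadline to 2013-07-28.
No stated provision tolls the period for a criminal prosecution, so the interval from 2008-06-13 to 2008-11-22 has no effect on the deadline.
None of the other events listed affects the running of the period under the stated rules.
The 2013-10-03 filing falls after the 2013-07-28 deadline; the claim is time-barred.

TIME-BARRED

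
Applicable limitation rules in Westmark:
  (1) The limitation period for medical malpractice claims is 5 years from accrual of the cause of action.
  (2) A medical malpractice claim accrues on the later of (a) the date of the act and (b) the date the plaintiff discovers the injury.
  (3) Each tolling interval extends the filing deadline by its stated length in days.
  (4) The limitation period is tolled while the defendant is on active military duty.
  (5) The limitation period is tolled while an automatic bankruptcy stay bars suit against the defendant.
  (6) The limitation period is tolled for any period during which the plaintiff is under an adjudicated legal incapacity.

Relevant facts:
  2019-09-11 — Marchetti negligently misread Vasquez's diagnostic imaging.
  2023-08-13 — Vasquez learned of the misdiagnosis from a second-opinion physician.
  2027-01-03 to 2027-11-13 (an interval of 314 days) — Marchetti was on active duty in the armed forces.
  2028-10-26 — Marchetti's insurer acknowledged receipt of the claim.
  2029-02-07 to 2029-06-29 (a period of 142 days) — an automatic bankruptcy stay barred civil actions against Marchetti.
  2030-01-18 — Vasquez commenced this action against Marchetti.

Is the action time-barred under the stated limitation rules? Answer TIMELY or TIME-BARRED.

Because discovery on 2023-08-13 post-dates the 2019-09-11 act, accrual under the later-of rule falls on 2023-08-13.
The untolled deadline — 5 years after 2023-08-13 — is 2028-08-13.
The defendant's active military service from 2027-01-03 to 2027-11-13 tolled the period for 314 days, extending the deadline to 2029-06-23.
The period was tolled for 142 days by the automatic bankruptcy stay (2029-02-07 to 2029-06-29), pushing the deadline to 2029-11-12.
The other events in the timeline have no effect on the limitation period under the stated rules.
The 2030-01-18 filing falls after the 2029-11-12 deadline; the claim is time-barred.

TIME-BARRED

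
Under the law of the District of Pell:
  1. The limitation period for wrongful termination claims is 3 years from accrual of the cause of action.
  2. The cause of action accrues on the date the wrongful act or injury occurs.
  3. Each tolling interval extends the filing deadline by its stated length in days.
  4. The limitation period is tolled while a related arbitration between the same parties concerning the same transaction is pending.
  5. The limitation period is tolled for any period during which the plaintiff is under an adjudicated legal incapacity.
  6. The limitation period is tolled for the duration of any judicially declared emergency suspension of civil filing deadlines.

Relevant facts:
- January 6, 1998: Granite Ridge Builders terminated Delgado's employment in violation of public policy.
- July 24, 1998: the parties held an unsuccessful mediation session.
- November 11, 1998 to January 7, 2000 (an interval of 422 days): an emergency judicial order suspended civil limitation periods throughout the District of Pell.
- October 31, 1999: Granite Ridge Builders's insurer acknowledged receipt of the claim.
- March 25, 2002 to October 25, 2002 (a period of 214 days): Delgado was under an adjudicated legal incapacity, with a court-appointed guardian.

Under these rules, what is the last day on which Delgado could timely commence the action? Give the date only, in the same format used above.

The claim accrued on January 6, 1998, when the wrongful act occurred.
Adding the 3 years base period to January 6, 1998 gives a deadline of January 6, 2001, before any tolling.
The emergency suspension of filing deadlines from November 11, 1998 to January 7, 2000 tolled the period for 422 days, extending the deadline to March 4, 2002.
The plaintiff's legal incapacity starting March 25, 2002 came too late — the period had run on March 4, 2002 — and so does not extend the deadline.
The other events in the timeline have no effect on the limitation period under the stated rules.

March 4, 2002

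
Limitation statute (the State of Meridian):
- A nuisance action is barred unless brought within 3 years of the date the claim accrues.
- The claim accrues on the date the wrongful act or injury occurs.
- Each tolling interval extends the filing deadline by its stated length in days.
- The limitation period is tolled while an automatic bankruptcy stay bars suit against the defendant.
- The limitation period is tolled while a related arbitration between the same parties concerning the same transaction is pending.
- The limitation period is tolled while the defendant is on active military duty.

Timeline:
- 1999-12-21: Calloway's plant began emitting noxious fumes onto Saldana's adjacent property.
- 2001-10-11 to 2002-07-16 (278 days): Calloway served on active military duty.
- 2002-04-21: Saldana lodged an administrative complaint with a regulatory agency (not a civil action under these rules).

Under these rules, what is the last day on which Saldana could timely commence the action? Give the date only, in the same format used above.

The claim accrued on 1999-12-21, when the wrongful act occurred.
Adding the 3 years base period to 1999-12-21 gives a deadline of 2002-12-21, before any tolling.
The defendant's active military service from 2001-10-11 to 2002-07-16 tolled the period for 278 days, extending the deadline to 2003-09-25.
The other events in the timeline have no effect on the limitation period under the stated rules.

2003-09-25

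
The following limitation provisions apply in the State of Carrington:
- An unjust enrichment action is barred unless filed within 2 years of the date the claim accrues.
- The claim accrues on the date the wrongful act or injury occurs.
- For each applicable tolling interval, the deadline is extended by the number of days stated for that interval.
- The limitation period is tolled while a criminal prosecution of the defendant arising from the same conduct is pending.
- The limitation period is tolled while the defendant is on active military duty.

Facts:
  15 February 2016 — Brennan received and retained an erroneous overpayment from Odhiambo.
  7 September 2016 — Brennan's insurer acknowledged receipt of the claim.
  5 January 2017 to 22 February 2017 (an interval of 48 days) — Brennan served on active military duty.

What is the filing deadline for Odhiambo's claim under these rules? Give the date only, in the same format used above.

4 April 2018

The claim accrued on 15 February 2016, when the wrongful act occurred.
The untolled deadline — 2 years after 15 February 2016 — is 15 February 2018.
Because the defendant's active military service ran from 5 January 2017 to 22 February 2017, the deadline is extended by 48 days to 4 April 2018.
Nothing else in the chronology tolls or restarts the period.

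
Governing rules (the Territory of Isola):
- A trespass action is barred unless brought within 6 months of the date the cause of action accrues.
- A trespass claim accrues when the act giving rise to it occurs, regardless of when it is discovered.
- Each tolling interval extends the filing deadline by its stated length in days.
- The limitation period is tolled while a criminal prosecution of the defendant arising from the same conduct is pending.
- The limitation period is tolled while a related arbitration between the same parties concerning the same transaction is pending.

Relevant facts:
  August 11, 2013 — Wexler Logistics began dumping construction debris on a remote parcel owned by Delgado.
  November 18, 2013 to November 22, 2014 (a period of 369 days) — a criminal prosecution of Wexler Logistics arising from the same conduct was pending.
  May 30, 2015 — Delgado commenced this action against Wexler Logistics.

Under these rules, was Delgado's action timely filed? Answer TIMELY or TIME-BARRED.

TIME-BARRED

The cause of action accrued on August 11, 2013, the date of the act.
The untolled deadline — 6 months after August 11, 2013 — is February 11, 2014.
The pending criminal prosecution from November 18, 2013 to November 22, 2014 tolled the period for 369 days, extending the deadline to February 15, 2015.
The May 30, 2015 filing falls after the February 15, 2015 deadline; the claim is time-barred.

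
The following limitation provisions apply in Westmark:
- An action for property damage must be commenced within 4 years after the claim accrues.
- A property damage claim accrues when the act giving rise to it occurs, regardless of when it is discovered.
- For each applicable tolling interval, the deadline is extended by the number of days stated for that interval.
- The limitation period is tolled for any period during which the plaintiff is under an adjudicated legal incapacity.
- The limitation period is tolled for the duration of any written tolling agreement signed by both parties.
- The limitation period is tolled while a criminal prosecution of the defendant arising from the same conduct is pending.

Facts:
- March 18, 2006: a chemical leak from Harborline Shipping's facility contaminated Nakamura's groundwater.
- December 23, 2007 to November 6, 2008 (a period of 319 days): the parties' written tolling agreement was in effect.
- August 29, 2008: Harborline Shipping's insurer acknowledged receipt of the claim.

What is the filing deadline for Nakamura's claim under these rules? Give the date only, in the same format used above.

January 31, 2011

The claim accrued on March 18, 2006, when the wrongful act occurred.
4 years from March 18, 2006 is March 18, 2010.
Because the written tolling agreement ran from December 23, 2007 to November 6, 2008, the deadline is extended by 319 days to January 31, 2011.
None of the other events listed affects the running of the period under the stated rules.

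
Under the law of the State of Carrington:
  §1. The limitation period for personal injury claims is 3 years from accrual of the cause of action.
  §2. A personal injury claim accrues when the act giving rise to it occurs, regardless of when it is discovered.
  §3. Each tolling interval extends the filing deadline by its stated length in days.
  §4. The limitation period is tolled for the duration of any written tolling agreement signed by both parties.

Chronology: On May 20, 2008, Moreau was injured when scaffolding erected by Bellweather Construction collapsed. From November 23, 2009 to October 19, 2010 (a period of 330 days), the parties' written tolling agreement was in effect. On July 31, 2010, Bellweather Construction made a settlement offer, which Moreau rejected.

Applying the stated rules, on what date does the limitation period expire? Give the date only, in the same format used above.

April 14, 2012

The cause of action accrued on May 20, 2008, the date of the act.
The untolled deadline — 3 years after May 20, 2008 — is May 20, 2011.
The written tolling agreement from November 23, 2009 to October 19, 2010 tolled the period for 330 days, extending the deadline to April 14, 2012.
None of the other events listed affects the running of the period under the stated rules.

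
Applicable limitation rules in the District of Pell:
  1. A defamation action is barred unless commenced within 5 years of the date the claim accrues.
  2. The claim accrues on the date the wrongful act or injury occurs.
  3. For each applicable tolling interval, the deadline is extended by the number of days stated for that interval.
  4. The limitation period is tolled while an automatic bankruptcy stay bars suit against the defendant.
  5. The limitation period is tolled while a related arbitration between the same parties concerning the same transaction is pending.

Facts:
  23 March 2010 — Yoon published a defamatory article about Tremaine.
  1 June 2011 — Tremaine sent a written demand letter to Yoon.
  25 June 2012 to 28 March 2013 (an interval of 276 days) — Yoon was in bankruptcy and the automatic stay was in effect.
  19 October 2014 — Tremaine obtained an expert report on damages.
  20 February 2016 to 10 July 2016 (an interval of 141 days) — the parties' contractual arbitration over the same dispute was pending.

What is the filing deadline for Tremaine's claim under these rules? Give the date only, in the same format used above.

24 December 2015

The claim accrued on 23 March 2010, when the wrongful act occurred.
Adding the 5 years base period to 23 March 2010 gives a deadline of 23 March 2015, before any tolling.
The period was tolled for 276 days by the automatic bankruptcy stay (25 June 2012 to 28 March 2013), pushing the deadline to 24 December 2015.
The pending related arbitration starting 20 February 2016 came too late — the period had run on 24 December 2015 — and so does not extend the deadline.
None of the other events listed affects the running of the period under the stated rules.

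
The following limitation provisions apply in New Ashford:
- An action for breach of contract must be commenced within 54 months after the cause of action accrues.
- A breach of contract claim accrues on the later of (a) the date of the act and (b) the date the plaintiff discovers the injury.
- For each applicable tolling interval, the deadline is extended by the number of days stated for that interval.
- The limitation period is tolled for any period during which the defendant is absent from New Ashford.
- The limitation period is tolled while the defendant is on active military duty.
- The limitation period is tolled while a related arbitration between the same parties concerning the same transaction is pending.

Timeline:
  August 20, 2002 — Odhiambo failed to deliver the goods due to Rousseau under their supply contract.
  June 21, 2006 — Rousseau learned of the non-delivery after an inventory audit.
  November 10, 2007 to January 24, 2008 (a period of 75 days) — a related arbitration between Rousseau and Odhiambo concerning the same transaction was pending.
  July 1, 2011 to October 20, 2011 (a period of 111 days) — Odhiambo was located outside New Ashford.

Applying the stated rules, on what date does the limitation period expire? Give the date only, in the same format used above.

Taking the later of the act (August 20, 2002) and discovery (June 21, 2006), the claim accrued on June 21, 2006.
The untolled deadline — 54 months after June 21, 2006 — is December 21, 2010.
The period was tolled for 75 days by the pending related arbitration (November 10, 2007 to January 24, 2008), pushing the deadline to March 6, 2011.
The defendant's absence from the jurisdiction from July 1, 2011 to October 20, 2011 began after the period had already run on March 6, 2011, so it has no tolling effect.

March 6, 2011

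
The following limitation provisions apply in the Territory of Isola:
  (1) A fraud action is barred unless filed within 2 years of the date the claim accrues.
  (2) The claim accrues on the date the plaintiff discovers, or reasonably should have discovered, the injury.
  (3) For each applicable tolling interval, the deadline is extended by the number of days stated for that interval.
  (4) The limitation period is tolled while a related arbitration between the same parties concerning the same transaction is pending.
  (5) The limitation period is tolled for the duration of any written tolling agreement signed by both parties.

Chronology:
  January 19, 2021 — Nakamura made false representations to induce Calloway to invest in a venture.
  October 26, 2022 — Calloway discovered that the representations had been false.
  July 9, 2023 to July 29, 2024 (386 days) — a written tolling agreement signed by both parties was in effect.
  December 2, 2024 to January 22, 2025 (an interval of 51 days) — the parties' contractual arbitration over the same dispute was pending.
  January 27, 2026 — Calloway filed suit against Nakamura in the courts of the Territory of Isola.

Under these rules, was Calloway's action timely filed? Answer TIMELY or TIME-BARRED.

TIME-BARRED

Accrual is tied to discovery, so the period began on October 26, 2022 rather than on January 19, 2021 when the act occurred.
2 years from October 26, 2022 is October 26, 2024.
The written tolling agreement from July 9, 2023 to July 29, 2024 tolled the period for 386 days, extending the deadline to November 16, 2025.
The period was tolled for 51 days by the pending related arbitration (December 2, 2024 to January 22, 2025), pushing the deadline to January 6, 2026.
Filing on January 27, 2026 missed the January 6, 2026 deadline — the action is time-barred.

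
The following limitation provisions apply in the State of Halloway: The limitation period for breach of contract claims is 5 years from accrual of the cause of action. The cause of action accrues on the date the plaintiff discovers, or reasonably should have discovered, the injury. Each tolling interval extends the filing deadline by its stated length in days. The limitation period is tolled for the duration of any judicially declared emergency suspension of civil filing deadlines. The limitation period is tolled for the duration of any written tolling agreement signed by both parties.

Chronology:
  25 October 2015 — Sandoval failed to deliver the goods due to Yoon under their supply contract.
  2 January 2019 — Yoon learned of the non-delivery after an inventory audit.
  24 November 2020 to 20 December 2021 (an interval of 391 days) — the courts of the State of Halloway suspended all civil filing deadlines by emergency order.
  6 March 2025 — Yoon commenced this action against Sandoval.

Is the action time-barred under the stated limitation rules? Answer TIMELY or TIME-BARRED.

The claim did not accrue until Yoon discovered the injury on 2 January 2019; the 25 October 2015 act date does not start the clock under the stated rule.
5 years from 2 January 2019 is 2 January 2024.
Because the emergency suspension of filing deadlines ran from 24 November 2020 to 20 December 2021, the deadline is extended by 391 days to 27 January 2025.
The 6 March 2025 filing falls after the 27 January 2025 deadline; the claim is time-barred.

TIME-BARRED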